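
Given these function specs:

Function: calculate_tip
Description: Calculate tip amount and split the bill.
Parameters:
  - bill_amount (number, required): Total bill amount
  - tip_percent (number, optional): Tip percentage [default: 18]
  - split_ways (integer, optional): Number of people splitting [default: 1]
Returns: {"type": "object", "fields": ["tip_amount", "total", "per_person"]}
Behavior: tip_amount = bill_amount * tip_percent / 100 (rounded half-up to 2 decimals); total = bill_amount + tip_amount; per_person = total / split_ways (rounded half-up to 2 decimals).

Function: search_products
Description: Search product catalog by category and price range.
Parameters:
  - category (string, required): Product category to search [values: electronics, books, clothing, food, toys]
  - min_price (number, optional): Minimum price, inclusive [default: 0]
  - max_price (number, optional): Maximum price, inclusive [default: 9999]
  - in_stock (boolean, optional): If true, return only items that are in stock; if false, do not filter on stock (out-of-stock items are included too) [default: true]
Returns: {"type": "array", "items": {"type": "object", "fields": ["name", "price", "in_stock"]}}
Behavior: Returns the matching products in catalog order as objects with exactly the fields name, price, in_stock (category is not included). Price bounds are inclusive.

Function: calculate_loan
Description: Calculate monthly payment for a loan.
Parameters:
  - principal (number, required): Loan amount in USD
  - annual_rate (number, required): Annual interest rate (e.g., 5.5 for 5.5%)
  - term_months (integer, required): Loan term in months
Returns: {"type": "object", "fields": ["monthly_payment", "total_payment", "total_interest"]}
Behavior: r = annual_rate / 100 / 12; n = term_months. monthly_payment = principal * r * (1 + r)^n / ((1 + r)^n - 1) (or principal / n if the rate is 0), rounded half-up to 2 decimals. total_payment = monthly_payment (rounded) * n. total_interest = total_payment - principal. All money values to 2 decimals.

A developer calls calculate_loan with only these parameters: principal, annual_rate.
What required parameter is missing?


Required parameters: principal, annual_rate, term_months
Provided: principal, annual_rate
Missing: term_months
term_months


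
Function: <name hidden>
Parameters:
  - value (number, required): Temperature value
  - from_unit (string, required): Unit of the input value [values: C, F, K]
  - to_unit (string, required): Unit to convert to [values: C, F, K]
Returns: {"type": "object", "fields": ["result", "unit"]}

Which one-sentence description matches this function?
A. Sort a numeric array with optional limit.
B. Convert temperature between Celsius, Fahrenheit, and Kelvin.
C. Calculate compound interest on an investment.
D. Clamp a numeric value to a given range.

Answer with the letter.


Parameters value, from_unit, to_unit and return ["result", "unit"] fit: Convert temperature between Celsius, Fahrenheit, and Kelvin.
B


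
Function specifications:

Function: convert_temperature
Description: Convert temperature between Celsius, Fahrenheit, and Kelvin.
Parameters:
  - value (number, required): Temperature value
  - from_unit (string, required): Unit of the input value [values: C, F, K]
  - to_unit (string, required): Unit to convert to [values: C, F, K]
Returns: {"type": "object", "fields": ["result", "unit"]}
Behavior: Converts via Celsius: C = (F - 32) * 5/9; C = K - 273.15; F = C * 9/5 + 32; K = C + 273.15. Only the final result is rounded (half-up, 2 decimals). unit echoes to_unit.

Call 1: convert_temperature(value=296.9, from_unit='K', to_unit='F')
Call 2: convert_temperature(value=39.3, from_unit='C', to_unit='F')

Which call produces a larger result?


Call 1:
  To C: 296.9 - 273.15 = 23.75
  To F: 23.75 * 9/5 + 32 = 74.75
  Round to 2 decimals: 74.75
  -> 74.75 F
Call 2:
  Input already in C: 39.3
  To F: 39.3 * 9/5 + 32 = 102.74
  Round to 2 decimals: 102.74
  -> 102.74 F
Call 2 (102.74 F)


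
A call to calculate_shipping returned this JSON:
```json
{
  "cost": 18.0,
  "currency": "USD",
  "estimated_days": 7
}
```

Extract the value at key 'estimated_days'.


7


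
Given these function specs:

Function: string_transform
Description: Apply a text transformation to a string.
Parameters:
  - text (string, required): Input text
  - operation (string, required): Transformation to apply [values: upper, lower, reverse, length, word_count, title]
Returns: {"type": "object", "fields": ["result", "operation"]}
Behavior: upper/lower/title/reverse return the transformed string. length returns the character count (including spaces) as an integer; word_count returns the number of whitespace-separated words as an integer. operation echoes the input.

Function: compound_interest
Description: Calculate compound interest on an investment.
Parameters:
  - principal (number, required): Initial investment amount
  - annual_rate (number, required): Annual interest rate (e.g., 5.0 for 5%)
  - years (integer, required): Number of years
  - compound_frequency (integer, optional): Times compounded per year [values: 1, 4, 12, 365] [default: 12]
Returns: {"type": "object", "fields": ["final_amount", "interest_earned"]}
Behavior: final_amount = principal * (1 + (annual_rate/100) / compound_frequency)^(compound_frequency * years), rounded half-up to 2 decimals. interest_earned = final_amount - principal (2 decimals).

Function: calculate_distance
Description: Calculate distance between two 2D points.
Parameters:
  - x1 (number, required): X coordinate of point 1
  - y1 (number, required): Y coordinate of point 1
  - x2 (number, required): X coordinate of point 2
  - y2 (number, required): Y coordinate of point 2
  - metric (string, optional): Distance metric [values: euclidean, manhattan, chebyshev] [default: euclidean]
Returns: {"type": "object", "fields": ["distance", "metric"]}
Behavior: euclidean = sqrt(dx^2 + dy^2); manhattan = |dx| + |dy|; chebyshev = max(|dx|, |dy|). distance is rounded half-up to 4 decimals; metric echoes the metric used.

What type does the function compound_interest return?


The compound_interest spec declares Returns: {"type": "object", "fields": ["final_amount", "interest_earned"]}
Type:
object


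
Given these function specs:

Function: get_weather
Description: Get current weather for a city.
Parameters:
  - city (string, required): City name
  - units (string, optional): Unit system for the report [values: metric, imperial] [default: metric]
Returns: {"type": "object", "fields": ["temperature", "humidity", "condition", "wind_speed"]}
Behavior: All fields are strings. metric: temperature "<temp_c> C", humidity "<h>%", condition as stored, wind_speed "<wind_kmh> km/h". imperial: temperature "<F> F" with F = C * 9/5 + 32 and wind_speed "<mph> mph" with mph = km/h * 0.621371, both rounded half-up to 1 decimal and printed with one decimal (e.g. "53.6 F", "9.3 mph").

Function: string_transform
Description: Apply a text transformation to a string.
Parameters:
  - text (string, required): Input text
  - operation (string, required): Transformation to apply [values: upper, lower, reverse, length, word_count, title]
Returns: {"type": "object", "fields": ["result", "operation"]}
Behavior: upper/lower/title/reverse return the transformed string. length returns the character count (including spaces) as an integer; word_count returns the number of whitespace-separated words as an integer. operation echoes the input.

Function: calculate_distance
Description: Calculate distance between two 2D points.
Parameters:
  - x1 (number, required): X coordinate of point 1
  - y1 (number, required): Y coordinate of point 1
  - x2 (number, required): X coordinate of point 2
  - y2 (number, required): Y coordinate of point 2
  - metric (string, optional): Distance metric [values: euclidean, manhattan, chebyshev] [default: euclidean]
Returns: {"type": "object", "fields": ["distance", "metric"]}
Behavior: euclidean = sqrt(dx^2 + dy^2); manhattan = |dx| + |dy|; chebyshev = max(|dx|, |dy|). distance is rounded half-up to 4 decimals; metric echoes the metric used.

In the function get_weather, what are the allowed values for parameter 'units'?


The get_weather spec declares:
  - units (string, optional): Unit system for the report [values: metric, imperial] [default: metric]
Allowed values:
metric, imperial


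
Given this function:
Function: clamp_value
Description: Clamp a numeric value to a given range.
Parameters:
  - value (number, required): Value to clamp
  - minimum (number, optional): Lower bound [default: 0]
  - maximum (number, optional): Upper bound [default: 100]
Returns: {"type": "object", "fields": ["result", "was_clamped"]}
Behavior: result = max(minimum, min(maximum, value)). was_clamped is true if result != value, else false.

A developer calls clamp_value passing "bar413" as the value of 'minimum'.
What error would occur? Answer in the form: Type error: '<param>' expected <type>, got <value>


Spec: 'minimum' is declared as number; "bar413" is a string.
Type error: 'minimum' expected number, got "bar413"


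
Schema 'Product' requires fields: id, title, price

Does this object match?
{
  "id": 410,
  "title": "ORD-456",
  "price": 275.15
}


Checking required fields... All present.
Valid - all required fields present


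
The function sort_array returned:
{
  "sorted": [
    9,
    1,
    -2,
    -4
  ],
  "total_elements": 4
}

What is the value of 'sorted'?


[9, 1, -2, -4]


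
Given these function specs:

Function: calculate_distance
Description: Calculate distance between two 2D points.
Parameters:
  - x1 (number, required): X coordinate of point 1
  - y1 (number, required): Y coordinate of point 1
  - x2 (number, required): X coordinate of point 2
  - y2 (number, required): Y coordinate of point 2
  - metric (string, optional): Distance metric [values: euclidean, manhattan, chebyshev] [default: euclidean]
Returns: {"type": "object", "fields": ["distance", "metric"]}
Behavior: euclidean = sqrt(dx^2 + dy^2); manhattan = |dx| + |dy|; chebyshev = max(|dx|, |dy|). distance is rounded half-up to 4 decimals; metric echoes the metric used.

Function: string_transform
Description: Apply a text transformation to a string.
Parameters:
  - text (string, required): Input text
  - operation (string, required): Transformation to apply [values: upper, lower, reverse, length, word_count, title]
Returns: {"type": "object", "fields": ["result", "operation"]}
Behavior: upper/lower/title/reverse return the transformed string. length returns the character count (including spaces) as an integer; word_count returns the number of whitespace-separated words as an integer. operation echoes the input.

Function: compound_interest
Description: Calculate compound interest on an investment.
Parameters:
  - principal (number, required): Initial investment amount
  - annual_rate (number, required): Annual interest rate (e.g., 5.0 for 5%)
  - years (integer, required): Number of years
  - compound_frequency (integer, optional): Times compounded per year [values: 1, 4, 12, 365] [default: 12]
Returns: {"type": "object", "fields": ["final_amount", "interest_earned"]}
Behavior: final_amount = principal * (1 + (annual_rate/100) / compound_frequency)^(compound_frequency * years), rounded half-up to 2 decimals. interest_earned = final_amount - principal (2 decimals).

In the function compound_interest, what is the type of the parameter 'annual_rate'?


The compound_interest spec declares:
  - annual_rate (number, required): Annual interest rate (e.g., 5.0 for 5%)
Type:
number


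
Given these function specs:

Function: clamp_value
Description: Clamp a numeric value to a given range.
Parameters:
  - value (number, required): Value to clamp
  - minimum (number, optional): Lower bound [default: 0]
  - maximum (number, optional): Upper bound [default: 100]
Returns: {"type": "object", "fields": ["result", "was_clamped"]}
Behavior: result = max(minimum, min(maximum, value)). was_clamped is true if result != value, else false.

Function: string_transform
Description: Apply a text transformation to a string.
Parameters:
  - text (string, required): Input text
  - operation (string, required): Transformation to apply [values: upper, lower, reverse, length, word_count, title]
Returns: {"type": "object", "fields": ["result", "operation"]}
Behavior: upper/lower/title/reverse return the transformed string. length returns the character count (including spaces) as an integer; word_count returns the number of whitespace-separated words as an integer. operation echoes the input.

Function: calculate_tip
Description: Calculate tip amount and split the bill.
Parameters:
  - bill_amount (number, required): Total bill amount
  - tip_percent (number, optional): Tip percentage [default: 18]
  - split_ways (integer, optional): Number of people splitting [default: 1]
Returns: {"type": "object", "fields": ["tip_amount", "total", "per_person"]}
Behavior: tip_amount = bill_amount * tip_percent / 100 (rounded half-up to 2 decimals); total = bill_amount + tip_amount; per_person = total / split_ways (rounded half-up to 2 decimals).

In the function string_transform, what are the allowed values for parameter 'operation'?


The string_transform spec declares:
  - operation (string, required): Transformation to apply [values: upper, lower, reverse, length, word_count, title]
Allowed values:
upper, lower, reverse, length, word_count, title


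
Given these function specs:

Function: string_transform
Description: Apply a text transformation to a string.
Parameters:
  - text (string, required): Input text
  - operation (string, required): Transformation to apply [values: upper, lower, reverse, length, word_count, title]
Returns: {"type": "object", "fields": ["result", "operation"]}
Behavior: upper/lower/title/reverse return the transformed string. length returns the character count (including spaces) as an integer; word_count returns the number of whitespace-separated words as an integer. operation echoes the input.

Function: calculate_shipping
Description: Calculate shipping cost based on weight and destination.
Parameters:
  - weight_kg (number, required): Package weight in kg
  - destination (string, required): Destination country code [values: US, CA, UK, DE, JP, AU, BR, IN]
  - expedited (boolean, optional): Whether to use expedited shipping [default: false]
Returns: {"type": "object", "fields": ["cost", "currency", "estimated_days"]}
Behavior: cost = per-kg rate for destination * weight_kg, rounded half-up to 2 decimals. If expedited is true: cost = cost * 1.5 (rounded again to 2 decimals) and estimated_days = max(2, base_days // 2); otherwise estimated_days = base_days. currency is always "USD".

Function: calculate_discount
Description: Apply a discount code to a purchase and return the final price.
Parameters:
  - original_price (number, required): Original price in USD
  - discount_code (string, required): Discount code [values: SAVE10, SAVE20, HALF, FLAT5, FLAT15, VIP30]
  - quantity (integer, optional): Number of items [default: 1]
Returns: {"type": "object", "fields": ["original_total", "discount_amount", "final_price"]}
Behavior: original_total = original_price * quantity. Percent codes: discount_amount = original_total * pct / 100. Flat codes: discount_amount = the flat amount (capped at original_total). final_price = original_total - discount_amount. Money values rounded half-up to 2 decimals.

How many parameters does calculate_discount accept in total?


Parameters of calculate_discount: original_price (required), discount_code (required), quantity (optional)
Total:
3


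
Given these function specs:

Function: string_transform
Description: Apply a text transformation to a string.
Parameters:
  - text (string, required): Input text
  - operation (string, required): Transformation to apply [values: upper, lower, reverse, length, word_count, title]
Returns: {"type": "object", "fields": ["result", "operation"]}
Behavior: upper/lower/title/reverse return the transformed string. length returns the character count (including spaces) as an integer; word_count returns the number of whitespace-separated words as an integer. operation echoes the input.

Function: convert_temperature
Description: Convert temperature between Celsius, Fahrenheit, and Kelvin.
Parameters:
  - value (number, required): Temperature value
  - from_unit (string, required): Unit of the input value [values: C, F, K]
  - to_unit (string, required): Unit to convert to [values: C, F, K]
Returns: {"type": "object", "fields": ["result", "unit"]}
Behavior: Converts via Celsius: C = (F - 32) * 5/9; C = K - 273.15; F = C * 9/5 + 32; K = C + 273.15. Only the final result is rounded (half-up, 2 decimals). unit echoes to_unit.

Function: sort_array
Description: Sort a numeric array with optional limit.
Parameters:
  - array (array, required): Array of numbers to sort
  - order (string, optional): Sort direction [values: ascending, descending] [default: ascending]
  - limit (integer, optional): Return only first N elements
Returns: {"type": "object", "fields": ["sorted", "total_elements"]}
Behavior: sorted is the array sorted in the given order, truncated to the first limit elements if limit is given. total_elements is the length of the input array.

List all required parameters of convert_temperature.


Parameters of convert_temperature and their required/optional flag:
  value: required
  from_unit: required
  to_unit: required
from_unit, to_unit, value


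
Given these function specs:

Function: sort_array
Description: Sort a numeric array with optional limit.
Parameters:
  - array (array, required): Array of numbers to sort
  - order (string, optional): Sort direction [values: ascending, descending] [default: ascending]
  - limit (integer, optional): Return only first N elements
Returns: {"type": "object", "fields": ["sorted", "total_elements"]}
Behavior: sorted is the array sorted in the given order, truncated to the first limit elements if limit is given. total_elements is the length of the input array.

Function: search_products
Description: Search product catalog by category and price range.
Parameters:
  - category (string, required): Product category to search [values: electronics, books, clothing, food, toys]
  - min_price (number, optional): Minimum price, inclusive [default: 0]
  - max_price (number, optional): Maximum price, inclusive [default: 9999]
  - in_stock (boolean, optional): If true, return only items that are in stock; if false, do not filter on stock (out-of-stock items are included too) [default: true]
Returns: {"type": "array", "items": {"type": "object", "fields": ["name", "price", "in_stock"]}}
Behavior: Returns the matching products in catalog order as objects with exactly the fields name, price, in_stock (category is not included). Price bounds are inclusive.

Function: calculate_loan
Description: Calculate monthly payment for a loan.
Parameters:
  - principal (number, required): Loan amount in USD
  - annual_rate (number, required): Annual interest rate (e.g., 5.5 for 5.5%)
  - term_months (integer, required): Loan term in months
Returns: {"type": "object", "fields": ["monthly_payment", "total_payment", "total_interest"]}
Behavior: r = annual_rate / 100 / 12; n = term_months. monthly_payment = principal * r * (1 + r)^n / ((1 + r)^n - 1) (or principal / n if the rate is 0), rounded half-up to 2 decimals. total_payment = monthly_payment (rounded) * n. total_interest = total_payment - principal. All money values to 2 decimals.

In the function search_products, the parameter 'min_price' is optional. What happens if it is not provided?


The search_products spec declares:
  - min_price (number, optional): Minimum price, inclusive [default: 0]
It defaults to 0


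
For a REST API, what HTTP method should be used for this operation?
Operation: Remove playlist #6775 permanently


GET = read, POST = create, PUT = update/replace, DELETE = remove
This operation is a removal.
DELETE


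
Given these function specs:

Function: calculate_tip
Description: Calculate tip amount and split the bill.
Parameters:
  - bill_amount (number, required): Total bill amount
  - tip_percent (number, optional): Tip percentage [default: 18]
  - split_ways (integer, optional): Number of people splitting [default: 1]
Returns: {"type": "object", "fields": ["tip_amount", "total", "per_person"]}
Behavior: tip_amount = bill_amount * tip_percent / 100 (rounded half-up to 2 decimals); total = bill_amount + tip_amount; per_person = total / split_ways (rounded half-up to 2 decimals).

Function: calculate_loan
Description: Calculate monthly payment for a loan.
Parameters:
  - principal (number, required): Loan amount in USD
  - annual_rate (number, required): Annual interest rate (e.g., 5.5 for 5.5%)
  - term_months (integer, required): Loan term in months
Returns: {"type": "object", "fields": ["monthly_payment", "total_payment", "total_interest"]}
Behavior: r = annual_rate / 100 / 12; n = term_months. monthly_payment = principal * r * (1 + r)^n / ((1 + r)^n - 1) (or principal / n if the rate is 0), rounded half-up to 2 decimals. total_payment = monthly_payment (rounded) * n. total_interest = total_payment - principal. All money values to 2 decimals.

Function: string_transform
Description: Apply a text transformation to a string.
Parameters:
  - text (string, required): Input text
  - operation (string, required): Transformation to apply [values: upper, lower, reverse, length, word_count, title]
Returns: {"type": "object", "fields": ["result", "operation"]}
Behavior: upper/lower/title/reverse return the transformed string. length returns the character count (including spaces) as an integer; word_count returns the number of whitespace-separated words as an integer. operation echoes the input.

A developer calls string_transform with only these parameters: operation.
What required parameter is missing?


Required parameters: text, operation
Provided: operation
Missing: text
text


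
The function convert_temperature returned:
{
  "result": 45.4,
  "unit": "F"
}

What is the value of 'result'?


45.4


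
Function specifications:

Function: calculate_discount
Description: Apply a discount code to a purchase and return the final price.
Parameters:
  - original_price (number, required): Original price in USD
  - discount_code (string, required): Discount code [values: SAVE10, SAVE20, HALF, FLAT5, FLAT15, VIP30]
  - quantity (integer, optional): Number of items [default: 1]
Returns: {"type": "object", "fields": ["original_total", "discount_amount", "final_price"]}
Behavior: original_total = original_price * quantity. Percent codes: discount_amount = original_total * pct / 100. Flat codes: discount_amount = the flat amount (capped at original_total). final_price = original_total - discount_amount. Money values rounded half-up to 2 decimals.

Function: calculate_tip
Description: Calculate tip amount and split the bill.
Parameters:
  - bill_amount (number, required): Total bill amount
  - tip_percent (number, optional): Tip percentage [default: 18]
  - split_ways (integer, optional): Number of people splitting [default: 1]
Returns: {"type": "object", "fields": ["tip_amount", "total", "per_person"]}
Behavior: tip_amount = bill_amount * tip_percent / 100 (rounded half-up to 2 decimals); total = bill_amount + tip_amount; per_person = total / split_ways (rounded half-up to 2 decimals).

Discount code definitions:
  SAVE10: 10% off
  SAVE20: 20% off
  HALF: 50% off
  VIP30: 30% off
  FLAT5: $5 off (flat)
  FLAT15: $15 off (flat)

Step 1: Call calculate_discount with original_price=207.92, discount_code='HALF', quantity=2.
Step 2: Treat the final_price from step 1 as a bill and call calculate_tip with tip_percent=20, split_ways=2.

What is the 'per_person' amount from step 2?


Step 1: calculate_discount(original_price=207.92, discount_code=HALF, quantity=2)
  original_total = 207.92 * 2 = 415.84
  HALF = 50% off: discount_amount = 415.84 * 50/100 = 207.92 -> 207.92
  final_price = 415.84 - 207.92 = 207.92
  -> final_price = 207.92
Step 2: calculate_tip(bill_amount=207.92, tip_percent=20, split_ways=2)
  tip_amount = 207.92 * 20/100 = 41.584 -> 41.58
  total = 207.92 + 41.58 = 249.50
  per_person = 249.50 / 2 = 124.75 -> 124.75
  -> per_person = 124.75
$124.75


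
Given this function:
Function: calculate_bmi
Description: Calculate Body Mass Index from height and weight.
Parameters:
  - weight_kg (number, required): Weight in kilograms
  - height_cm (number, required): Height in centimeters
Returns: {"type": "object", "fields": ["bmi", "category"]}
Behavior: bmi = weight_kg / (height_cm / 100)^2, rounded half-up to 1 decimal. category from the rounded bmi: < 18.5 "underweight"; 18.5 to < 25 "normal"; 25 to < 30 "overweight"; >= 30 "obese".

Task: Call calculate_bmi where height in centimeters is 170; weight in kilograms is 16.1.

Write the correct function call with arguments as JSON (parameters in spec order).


Mapping each described value to its parameter name:
  'Height in centimeters' -> height_cm = 170
  'Weight in kilograms' -> weight_kg = 16.1
calculate_bmi({"weight_kg": 16.1, "height_cm": 170})


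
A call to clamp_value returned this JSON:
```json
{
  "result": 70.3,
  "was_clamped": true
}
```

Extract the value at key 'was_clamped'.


true


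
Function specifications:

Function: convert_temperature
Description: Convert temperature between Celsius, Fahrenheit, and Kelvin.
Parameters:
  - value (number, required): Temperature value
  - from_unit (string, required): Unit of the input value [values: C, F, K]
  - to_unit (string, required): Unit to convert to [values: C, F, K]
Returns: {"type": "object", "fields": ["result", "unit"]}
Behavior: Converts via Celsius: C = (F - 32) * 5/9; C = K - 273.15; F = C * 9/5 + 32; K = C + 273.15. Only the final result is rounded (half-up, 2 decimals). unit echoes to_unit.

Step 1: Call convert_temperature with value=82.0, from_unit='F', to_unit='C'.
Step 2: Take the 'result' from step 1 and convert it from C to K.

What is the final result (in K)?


Step 1: convert_temperature(value=82.0, from_unit=F, to_unit=C)
  To C: (82 - 32) * 5/9 = 27.777778
  Target is C: 27.777778
  Round to 2 decimals: 27.78
  -> result = 27.78 C
Step 2: convert_temperature(value=27.78, from_unit=C, to_unit=K)
  Input already in C: 27.78
  To K: 27.78 + 273.15 = 300.93
  Round to 2 decimals: 300.93
  -> result = 300.93 K
300.93 K


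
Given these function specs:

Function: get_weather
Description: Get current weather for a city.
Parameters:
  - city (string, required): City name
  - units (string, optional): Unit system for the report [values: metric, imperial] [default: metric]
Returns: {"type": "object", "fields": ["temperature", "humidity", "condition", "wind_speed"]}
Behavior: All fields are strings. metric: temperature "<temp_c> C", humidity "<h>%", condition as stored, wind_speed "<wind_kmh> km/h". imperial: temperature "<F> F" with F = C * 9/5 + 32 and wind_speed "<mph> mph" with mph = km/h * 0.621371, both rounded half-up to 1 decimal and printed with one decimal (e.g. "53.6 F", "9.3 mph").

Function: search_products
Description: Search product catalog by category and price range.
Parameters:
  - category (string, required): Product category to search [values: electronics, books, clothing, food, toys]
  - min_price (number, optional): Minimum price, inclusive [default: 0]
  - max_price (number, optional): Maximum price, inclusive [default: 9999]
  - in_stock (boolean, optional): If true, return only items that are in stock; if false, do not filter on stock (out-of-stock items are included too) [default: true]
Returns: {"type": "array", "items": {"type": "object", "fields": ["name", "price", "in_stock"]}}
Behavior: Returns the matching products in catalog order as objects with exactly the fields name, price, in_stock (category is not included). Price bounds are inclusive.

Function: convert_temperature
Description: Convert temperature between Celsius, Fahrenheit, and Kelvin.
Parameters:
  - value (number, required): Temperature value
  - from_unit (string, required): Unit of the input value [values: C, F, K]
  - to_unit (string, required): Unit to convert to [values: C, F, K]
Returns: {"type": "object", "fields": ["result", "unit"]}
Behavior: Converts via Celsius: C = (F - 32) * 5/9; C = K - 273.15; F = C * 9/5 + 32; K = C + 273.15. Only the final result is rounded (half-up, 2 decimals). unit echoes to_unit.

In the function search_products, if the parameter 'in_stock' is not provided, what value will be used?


The search_products spec declares:
  - in_stock (boolean, optional): If true, return only items that are in stock; if false, do not filter on stock (out-of-stock items are included too) [default: true]
Default:
true


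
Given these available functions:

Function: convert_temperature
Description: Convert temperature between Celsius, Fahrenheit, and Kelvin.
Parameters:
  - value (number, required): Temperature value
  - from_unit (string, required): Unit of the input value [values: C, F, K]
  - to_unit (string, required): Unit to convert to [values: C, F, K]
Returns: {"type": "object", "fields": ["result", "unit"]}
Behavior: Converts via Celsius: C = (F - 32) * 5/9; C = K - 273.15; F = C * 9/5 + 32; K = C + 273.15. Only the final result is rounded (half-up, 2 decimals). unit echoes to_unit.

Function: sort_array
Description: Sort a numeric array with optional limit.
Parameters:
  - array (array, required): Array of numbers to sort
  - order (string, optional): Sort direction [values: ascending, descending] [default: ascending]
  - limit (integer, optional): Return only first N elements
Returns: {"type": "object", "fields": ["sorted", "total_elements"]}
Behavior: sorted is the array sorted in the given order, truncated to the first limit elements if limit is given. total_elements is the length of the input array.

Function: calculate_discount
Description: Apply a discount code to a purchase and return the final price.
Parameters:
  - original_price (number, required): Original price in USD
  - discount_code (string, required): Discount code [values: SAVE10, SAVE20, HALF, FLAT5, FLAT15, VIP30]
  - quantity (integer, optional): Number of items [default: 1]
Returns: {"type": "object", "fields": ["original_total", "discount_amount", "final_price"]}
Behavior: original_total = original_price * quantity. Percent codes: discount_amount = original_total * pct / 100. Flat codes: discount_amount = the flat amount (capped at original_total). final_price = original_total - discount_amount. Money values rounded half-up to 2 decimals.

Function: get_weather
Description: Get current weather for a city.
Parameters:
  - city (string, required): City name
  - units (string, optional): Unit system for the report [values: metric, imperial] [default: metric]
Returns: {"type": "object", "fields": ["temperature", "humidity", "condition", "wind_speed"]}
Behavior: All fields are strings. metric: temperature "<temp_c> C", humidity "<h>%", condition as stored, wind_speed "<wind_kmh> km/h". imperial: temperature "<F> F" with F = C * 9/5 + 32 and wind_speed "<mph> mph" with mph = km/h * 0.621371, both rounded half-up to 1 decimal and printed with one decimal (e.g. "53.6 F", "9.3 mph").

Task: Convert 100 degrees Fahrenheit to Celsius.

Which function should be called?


The task needs a function whose description is: Convert temperature between Celsius, Fahrenheit, and Kelvin.
convert_temperature


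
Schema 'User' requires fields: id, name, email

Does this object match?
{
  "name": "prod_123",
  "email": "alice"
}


Checking required fields...
Missing: id
Invalid - missing required field 'id'


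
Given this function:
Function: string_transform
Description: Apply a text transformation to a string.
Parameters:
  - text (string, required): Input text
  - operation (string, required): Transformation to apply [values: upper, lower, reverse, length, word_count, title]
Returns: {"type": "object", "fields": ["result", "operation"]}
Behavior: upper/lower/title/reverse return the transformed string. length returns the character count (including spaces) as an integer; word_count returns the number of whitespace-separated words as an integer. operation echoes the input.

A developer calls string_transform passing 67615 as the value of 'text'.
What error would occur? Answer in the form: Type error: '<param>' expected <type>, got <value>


Spec: 'text' is declared as string; 67615 is an integer.
Type error: 'text' expected string, got 67615


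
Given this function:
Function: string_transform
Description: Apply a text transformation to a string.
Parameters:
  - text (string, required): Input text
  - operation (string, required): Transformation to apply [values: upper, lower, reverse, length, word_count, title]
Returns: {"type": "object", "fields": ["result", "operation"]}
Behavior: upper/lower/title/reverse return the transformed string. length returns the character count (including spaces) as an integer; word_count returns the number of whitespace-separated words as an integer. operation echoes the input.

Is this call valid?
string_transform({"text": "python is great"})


Checking required parameters...
Missing required parameter: operation
Invalid - missing required parameter 'operation'


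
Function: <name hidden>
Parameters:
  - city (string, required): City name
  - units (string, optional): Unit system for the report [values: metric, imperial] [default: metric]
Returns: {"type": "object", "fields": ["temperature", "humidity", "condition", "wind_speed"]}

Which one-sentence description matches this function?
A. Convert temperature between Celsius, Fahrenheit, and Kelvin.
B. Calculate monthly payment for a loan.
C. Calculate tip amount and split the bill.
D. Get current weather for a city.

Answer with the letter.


Parameters city, units and return ["temperature", "humidity", "condition", "wind_speed"] fit: Get current weather for a city.
D


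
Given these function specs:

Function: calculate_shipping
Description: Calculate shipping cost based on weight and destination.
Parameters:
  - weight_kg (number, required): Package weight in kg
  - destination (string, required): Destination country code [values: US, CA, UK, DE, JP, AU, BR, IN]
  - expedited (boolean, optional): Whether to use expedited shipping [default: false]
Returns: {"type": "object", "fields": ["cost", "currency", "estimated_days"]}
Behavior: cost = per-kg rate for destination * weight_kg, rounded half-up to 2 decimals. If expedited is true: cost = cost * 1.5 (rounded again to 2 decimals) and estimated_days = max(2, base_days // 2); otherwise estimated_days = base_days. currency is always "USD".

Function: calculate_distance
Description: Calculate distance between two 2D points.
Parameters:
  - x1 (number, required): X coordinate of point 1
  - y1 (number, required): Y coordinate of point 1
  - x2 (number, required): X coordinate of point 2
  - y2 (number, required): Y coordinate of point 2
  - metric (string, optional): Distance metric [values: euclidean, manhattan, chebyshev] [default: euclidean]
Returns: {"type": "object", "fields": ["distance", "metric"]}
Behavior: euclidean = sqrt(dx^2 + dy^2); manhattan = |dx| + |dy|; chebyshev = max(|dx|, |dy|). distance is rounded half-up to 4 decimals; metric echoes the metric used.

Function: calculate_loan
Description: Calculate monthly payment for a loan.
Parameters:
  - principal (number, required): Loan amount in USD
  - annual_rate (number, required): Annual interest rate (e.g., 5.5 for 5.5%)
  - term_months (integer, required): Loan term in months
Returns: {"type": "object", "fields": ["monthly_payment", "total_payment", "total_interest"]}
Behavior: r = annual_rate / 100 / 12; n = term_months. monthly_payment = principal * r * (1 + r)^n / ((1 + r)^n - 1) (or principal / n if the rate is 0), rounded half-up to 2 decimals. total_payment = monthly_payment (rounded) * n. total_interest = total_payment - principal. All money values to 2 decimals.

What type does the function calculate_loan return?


The calculate_loan spec declares Returns: {"type": "object", "fields": ["monthly_payment", "total_payment", "total_interest"]}
Type:
object


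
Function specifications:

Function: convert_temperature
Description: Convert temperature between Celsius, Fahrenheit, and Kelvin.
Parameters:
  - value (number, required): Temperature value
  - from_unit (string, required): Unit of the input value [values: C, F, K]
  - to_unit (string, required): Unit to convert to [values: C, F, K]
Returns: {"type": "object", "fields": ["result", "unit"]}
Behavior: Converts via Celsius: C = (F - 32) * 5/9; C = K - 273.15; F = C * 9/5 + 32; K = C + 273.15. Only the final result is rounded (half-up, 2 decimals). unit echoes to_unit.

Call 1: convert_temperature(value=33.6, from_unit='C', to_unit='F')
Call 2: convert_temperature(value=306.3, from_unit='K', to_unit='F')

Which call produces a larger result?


Call 1:
  Input already in C: 33.6
  To F: 33.6 * 9/5 + 32 = 92.48
  Round to 2 decimals: 92.48
  -> 92.48 F
Call 2:
  To C: 306.3 - 273.15 = 33.15
  To F: 33.15 * 9/5 + 32 = 91.67
  Round to 2 decimals: 91.67
  -> 91.67 F
Call 1 (92.48 F)


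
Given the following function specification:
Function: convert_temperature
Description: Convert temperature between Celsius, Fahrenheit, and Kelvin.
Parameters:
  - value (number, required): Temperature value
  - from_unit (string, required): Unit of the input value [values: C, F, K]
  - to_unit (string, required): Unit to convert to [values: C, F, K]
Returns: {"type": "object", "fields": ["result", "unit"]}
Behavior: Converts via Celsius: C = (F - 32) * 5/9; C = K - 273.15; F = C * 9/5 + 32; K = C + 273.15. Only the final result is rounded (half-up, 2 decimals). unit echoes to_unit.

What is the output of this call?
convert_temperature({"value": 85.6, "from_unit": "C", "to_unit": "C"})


Input already in C: 85.6
Target is C: 85.6
Round to 2 decimals: 85.6
Output:
{"result": 85.6, "unit": "C"}


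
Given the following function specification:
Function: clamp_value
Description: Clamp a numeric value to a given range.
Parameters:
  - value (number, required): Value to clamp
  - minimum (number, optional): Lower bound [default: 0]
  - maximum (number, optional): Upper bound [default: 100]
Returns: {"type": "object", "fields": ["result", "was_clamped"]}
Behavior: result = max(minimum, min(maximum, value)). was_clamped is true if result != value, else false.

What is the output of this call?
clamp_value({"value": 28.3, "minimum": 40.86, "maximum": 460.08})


result = max(40.86, min(460.08, 28.3)) = max(40.86, 28.3) = 40.86
was_clamped = (40.86 != 28.3) = true
Output:
{"result": 40.86, "was_clamped": true}


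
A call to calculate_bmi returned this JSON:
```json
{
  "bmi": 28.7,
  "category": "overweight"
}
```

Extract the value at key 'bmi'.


28.7


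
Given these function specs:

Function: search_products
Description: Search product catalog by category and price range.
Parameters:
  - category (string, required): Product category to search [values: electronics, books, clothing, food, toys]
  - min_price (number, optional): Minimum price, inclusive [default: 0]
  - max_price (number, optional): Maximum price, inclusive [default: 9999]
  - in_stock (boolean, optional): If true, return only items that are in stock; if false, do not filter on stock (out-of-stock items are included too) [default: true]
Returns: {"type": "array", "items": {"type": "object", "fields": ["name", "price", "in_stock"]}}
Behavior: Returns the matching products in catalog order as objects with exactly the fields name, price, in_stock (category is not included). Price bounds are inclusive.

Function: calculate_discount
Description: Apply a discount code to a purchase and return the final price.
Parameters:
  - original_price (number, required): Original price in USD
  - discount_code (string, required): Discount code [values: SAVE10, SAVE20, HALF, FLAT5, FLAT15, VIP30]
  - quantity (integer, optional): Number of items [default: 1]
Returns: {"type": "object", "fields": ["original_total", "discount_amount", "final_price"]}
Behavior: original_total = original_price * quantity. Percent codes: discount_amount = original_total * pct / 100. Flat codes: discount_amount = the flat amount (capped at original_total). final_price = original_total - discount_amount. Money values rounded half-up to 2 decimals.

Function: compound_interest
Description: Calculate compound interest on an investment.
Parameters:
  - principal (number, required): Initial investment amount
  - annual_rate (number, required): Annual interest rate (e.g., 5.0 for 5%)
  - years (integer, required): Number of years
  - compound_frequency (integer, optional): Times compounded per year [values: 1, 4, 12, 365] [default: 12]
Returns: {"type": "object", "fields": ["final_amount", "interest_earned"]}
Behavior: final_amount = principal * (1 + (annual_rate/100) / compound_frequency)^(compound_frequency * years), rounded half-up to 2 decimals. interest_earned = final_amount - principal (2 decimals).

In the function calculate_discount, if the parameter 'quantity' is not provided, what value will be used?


The calculate_discount spec declares:
  - quantity (integer, optional): Number of items [default: 1]
Default:
1
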